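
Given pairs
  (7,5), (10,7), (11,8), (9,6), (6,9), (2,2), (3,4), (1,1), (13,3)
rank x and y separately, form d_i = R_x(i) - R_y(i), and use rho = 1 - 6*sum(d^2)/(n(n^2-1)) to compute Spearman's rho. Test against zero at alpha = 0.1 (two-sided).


Step 1: Rank x and y separately (midranks; no ties here).
rank(x): 7->5, 10->7, 11->8, 9->6, 6->4, 2->2, 3->3, 1->1, 13->9
rank(y): 5->5, 7->7, 8->8, 6->6, 9->9, 2->2, 4->4, 1->1, 3->3
Step 2: d_i = R_x(i) - R_y(i); compute d_i^2.
  (5-5)^2=0, (7-7)^2=0, (8-8)^2=0, (6-6)^2=0, (4-9)^2=25, (2-2)^2=0, (3-4)^2=1, (1-1)^2=0, (9-3)^2=36
sum(d^2) = 62.
Step 3: rho = 1 - 6*62 / (9*(9^2 - 1)) = 1 - 372/720 = 0.483333.
Step 4: Under H0, t = rho * sqrt((n-2)/(1-rho^2)) = 1.4607 ~ t(7).
Step 5: Two-sided p-value from the t-distribution with 7 df = 0.187470.
Step 6: alpha = 0.1. fail to reject H0.

rho = 0.4833, p = 0.187470, fail to reject H0 at alpha = 0.1.


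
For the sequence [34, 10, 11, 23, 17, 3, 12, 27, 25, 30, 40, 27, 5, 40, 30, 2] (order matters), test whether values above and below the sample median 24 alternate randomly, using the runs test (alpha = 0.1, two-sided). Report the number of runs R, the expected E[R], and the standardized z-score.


Step 1: Compute median = 24; label A = above, B = below.
Labels in order: ABBBBBBAAAAABAAB  (n_A = 8, n_B = 8)
Step 2: Count runs R = 6.
Step 3: Under H0 (random ordering), E[R] = 2*n_A*n_B/(n_A+n_B) + 1 = 2*8*8/16 + 1 = 9.0000.
        Var[R] = 2*n_A*n_B*(2*n_A*n_B - n_A - n_B) / ((n_A+n_B)^2 * (n_A+n_B-1)) = 14336/3840 = 3.7333.
        SD[R] = 1.9322.
Step 4: Continuity-corrected z = (R + 0.5 - E[R]) / SD[R] = (6 + 0.5 - 9.0000) / 1.9322 = -1.2939.
Step 5: Two-sided p-value via normal approximation = 2*(1 - Phi(|z|)) = 0.195709.
Step 6: alpha = 0.1. fail to reject H0.

R = 6, z = -1.2939, p = 0.195709, fail to reject H0.


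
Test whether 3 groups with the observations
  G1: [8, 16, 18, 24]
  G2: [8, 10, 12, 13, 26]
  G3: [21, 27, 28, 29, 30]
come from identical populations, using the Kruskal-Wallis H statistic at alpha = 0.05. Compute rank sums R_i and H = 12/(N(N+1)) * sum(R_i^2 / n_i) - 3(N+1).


Step 1: Combine all N = 14 observations and assign midranks.
sorted (value, group, rank): (8,G1,1.5), (8,G2,1.5), (10,G2,3), (12,G2,4), (13,G2,5), (16,G1,6), (18,G1,7), (21,G3,8), (24,G1,9), (26,G2,10), (27,G3,11), (28,G3,12), (29,G3,13), (30,G3,14)
Step 2: Sum ranks within each group.
R_1 = 23.5 (n_1 = 4)
R_2 = 23.5 (n_2 = 5)
R_3 = 58 (n_3 = 5)
Step 3: H = 12/(N(N+1)) * sum(R_i^2/n_i) - 3(N+1)
     = 12/(14*15) * (23.5^2/4 + 23.5^2/5 + 58^2/5) - 3*15
     = 0.057143 * 921.312 - 45
     = 7.646429.
Step 4: Ties present; correction factor C = 1 - 6/(14^3 - 14) = 0.997802. Corrected H = 7.646429 / 0.997802 = 7.663271.
Step 5: Under H0, H ~ chi^2(2); p-value = 0.021674.
Step 6: alpha = 0.05. reject H0.

H = 7.6633, df = 2, p = 0.021674, reject H0.


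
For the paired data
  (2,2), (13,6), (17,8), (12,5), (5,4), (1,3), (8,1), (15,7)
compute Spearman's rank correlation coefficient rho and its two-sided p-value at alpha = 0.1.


Step 1: Rank x and y separately (midranks; no ties here).
rank(x): 2->2, 13->6, 17->8, 12->5, 5->3, 1->1, 8->4, 15->7
rank(y): 2->2, 6->6, 8->8, 5->5, 4->4, 3->3, 1->1, 7->7
Step 2: d_i = R_x(i) - R_y(i); compute d_i^2.
  (2-2)^2=0, (6-6)^2=0, (8-8)^2=0, (5-5)^2=0, (3-4)^2=1, (1-3)^2=4, (4-1)^2=9, (7-7)^2=0
sum(d^2) = 14.
Step 3: rho = 1 - 6*14 / (8*(8^2 - 1)) = 1 - 84/504 = 0.833333.
Step 4: Under H0, t = rho * sqrt((n-2)/(1-rho^2)) = 3.6927 ~ t(6).
Step 5: Two-sided p-value from the t-distribution with 6 df = 0.010176.
Step 6: alpha = 0.1. reject H0.

rho = 0.8333, p = 0.010176, reject H0 at alpha = 0.1.


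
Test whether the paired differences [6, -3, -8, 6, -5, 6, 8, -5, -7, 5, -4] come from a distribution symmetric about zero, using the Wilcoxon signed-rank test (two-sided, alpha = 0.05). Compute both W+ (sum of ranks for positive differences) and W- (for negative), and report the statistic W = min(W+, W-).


Step 1: Drop any zero differences (none here) and take |d_i|.
|d| = [6, 3, 8, 6, 5, 6, 8, 5, 7, 5, 4]
Step 2: Midrank |d_i| (ties get averaged ranks).
ranks: |6|->7, |3|->1, |8|->10.5, |6|->7, |5|->4, |6|->7, |8|->10.5, |5|->4, |7|->9, |5|->4, |4|->2
Step 3: Attach original signs; sum ranks with positive sign and with negative sign.
W+ = 7 + 7 + 7 + 10.5 + 4 = 35.5
W- = 1 + 10.5 + 4 + 4 + 9 + 2 = 30.5
(Check: W+ + W- = 66 should equal n(n+1)/2 = 66.)
Step 4: Test statistic W = min(W+, W-) = 30.5.
Step 5: Ties in |d|, so use the tie-corrected normal approximation.
        E[W] = n(n+1)/4 = 11*12/4 = 33.
        Tie groups: |d|=5 (t=3), |d|=6 (t=3), |d|=8 (t=2); sum(t^3 - t) = 54.
        Var[W] = n(n+1)(2n+1)/24 - sum(t^3-t)/48 = 3036/24 - 54/48 = 125.375.
        z = (W - E[W]) / sqrt(Var[W]) = (30.5 - 33) / 11.1971 = -0.2233.
        Two-sided p = 2*Phi(z) = 0.823324.
Step 6: alpha = 0.05. fail to reject H0.

W+ = 35.5, W- = 30.5, W = min = 30.5, p = 0.823324, fail to reject H0.


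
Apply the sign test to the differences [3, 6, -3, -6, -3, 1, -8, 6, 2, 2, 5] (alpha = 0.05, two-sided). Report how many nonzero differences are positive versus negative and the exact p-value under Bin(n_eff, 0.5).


Step 1: Discard zero differences. Original n = 11; n_eff = number of nonzero differences = 11.
Nonzero differences (with sign): +3, +6, -3, -6, -3, +1, -8, +6, +2, +2, +5
Step 2: Count signs: positive = 7, negative = 4.
Step 3: Under H0: P(positive) = 0.5, so the number of positives S ~ Bin(11, 0.5).
Step 4: Two-sided exact p-value = sum of Bin(11,0.5) probabilities at or below the observed probability = 0.548828.
Step 5: alpha = 0.05. fail to reject H0.

n_eff = 11, pos = 7, neg = 4, p = 0.548828, fail to reject H0.


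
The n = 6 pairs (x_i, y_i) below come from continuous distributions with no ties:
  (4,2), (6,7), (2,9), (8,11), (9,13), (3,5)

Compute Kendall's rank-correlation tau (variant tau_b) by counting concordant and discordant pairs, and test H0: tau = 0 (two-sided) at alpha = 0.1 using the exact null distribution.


Step 1: Enumerate the 15 unordered pairs (i,j) with i<j and classify each by sign(x_j-x_i) * sign(y_j-y_i).
  (1,2):dx=+2,dy=+5->C; (1,3):dx=-2,dy=+7->D; (1,4):dx=+4,dy=+9->C; (1,5):dx=+5,dy=+11->C
  (1,6):dx=-1,dy=+3->D; (2,3):dx=-4,dy=+2->D; (2,4):dx=+2,dy=+4->C; (2,5):dx=+3,dy=+6->C
  (2,6):dx=-3,dy=-2->C; (3,4):dx=+6,dy=+2->C; (3,5):dx=+7,dy=+4->C; (3,6):dx=+1,dy=-4->D
  (4,5):dx=+1,dy=+2->C; (4,6):dx=-5,dy=-6->C; (5,6):dx=-6,dy=-8->C
Step 2: C = 11, D = 4, total pairs = 15.
Step 3: tau = (C - D)/(n(n-1)/2) = (11 - 4)/15 = 0.466667.
Step 4: Exact two-sided p-value (enumerate n! = 720 permutations of y under H0): p = 0.272222.
Step 5: alpha = 0.1. fail to reject H0.

tau_b = 0.4667 (C=11, D=4), p = 0.272222, fail to reject H0.


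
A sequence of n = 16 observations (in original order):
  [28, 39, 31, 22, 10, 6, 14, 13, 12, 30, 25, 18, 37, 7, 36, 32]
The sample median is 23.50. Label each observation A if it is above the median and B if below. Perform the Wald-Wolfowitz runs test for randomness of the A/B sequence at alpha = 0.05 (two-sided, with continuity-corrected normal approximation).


Step 1: Compute median = 23.50; label A = above, B = below.
Labels in order: AAABBBBBBAABABAA  (n_A = 8, n_B = 8)
Step 2: Count runs R = 7.
Step 3: Under H0 (random ordering), E[R] = 2*n_A*n_B/(n_A+n_B) + 1 = 2*8*8/16 + 1 = 9.0000.
        Var[R] = 2*n_A*n_B*(2*n_A*n_B - n_A - n_B) / ((n_A+n_B)^2 * (n_A+n_B-1)) = 14336/3840 = 3.7333.
        SD[R] = 1.9322.
Step 4: Continuity-corrected z = (R + 0.5 - E[R]) / SD[R] = (7 + 0.5 - 9.0000) / 1.9322 = -0.7763.
Step 5: Two-sided p-value via normal approximation = 2*(1 - Phi(|z|)) = 0.437558.
Step 6: alpha = 0.05. fail to reject H0.

R = 7, z = -0.7763, p = 0.437558, fail to reject H0.


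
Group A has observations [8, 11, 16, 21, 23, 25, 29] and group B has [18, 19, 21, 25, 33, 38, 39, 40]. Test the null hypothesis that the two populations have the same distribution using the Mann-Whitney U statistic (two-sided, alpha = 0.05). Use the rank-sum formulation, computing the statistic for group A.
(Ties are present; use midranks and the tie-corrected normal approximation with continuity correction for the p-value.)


Step 1: Combine and sort all 15 observations; assign midranks.
sorted (value, group): (8,X), (11,X), (16,X), (18,Y), (19,Y), (21,X), (21,Y), (23,X), (25,X), (25,Y), (29,X), (33,Y), (38,Y), (39,Y), (40,Y)
ranks: 8->1, 11->2, 16->3, 18->4, 19->5, 21->6.5, 21->6.5, 23->8, 25->9.5, 25->9.5, 29->11, 33->12, 38->13, 39->14, 40->15
Step 2: Rank sum for X: R1 = 1 + 2 + 3 + 6.5 + 8 + 9.5 + 11 = 41.
Step 3: U_X = R1 - n1(n1+1)/2 = 41 - 7*8/2 = 41 - 28 = 13.
       U_Y = n1*n2 - U_X = 56 - 13 = 43.
Step 4: Ties are present, so use the tie-corrected normal approximation (with continuity correction) for the p-value.
Step 5: p-value = 0.092753; compare to alpha = 0.05. fail to reject H0.

U_X = 13, p = 0.092753, fail to reject H0 at alpha = 0.05.


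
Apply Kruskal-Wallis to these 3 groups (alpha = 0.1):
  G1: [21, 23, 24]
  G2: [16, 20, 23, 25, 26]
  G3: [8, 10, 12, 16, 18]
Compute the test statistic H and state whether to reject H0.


Step 1: Combine all N = 13 observations and assign midranks.
sorted (value, group, rank): (8,G3,1), (10,G3,2), (12,G3,3), (16,G2,4.5), (16,G3,4.5), (18,G3,6), (20,G2,7), (21,G1,8), (23,G1,9.5), (23,G2,9.5), (24,G1,11), (25,G2,12), (26,G2,13)
Step 2: Sum ranks within each group.
R_1 = 28.5 (n_1 = 3)
R_2 = 46 (n_2 = 5)
R_3 = 16.5 (n_3 = 5)
Step 3: H = 12/(N(N+1)) * sum(R_i^2/n_i) - 3(N+1)
     = 12/(13*14) * (28.5^2/3 + 46^2/5 + 16.5^2/5) - 3*14
     = 0.065934 * 748.4 - 42
     = 7.345055.
Step 4: Ties present; correction factor C = 1 - 12/(13^3 - 13) = 0.994505. Corrected H = 7.345055 / 0.994505 = 7.385635.
Step 5: Under H0, H ~ chi^2(2); p-value = 0.024902.
Step 6: alpha = 0.1. reject H0.

H = 7.3856, df = 2, p = 0.024902, reject H0.


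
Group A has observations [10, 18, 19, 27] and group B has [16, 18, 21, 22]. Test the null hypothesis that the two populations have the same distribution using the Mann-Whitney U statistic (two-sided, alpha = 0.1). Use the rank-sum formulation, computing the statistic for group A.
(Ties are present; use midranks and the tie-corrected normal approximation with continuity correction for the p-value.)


Step 1: Combine and sort all 8 observations; assign midranks.
sorted (value, group): (10,X), (16,Y), (18,X), (18,Y), (19,X), (21,Y), (22,Y), (27,X)
ranks: 10->1, 16->2, 18->3.5, 18->3.5, 19->5, 21->6, 22->7, 27->8
Step 2: Rank sum for X: R1 = 1 + 3.5 + 5 + 8 = 17.5.
Step 3: U_X = R1 - n1(n1+1)/2 = 17.5 - 4*5/2 = 17.5 - 10 = 7.5.
       U_Y = n1*n2 - U_X = 16 - 7.5 = 8.5.
Step 4: Ties are present, so use the tie-corrected normal approximation (with continuity correction) for the p-value.
Step 5: p-value = 1.000000; compare to alpha = 0.1. fail to reject H0.

U_X = 7.5, p = 1.000000, fail to reject H0 at alpha = 0.1.


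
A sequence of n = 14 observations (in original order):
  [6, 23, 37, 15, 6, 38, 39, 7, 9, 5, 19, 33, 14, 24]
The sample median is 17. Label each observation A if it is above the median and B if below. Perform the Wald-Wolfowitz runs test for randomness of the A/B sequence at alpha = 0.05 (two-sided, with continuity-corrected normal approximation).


Step 1: Compute median = 17; label A = above, B = below.
Labels in order: BAABBAABBBAABA  (n_A = 7, n_B = 7)
Step 2: Count runs R = 8.
Step 3: Under H0 (random ordering), E[R] = 2*n_A*n_B/(n_A+n_B) + 1 = 2*7*7/14 + 1 = 8.0000.
        Var[R] = 2*n_A*n_B*(2*n_A*n_B - n_A - n_B) / ((n_A+n_B)^2 * (n_A+n_B-1)) = 8232/2548 = 3.2308.
        SD[R] = 1.7974.
Step 4: R = E[R], so z = 0 with no continuity correction.
Step 5: Two-sided p-value via normal approximation = 2*(1 - Phi(|z|)) = 1.000000.
Step 6: alpha = 0.05. fail to reject H0.

R = 8, z = 0.0000, p = 1.000000, fail to reject H0.


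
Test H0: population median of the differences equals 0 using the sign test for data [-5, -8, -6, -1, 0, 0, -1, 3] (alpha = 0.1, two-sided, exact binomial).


Step 1: Discard zero differences. Original n = 8; n_eff = number of nonzero differences = 6.
Nonzero differences (with sign): -5, -8, -6, -1, -1, +3
Step 2: Count signs: positive = 1, negative = 5.
Step 3: Under H0: P(positive) = 0.5, so the number of positives S ~ Bin(6, 0.5).
Step 4: Two-sided exact p-value = sum of Bin(6,0.5) probabilities at or below the observed probability = 0.218750.
Step 5: alpha = 0.1. fail to reject H0.

n_eff = 6, pos = 1, neg = 5, p = 0.218750, fail to reject H0.


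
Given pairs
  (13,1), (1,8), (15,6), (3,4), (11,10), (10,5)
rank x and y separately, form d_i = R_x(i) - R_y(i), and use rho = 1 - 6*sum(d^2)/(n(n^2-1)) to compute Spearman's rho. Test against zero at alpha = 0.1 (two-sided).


Step 1: Rank x and y separately (midranks; no ties here).
rank(x): 13->5, 1->1, 15->6, 3->2, 11->4, 10->3
rank(y): 1->1, 8->5, 6->4, 4->2, 10->6, 5->3
Step 2: d_i = R_x(i) - R_y(i); compute d_i^2.
  (5-1)^2=16, (1-5)^2=16, (6-4)^2=4, (2-2)^2=0, (4-6)^2=4, (3-3)^2=0
sum(d^2) = 40.
Step 3: rho = 1 - 6*40 / (6*(6^2 - 1)) = 1 - 240/210 = -0.142857.
Step 4: Under H0, t = rho * sqrt((n-2)/(1-rho^2)) = -0.2887 ~ t(4).
Step 5: Two-sided p-value from the t-distribution with 4 df = 0.787172.
Step 6: alpha = 0.1. fail to reject H0.

rho = -0.1429, p = 0.787172, fail to reject H0 at alpha = 0.1.


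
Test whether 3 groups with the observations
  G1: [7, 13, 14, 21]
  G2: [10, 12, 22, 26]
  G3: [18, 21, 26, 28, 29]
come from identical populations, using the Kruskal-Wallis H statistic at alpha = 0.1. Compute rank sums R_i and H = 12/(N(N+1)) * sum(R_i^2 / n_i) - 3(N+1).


Step 1: Combine all N = 13 observations and assign midranks.
sorted (value, group, rank): (7,G1,1), (10,G2,2), (12,G2,3), (13,G1,4), (14,G1,5), (18,G3,6), (21,G1,7.5), (21,G3,7.5), (22,G2,9), (26,G2,10.5), (26,G3,10.5), (28,G3,12), (29,G3,13)
Step 2: Sum ranks within each group.
R_1 = 17.5 (n_1 = 4)
R_2 = 24.5 (n_2 = 4)
R_3 = 49 (n_3 = 5)
Step 3: H = 12/(N(N+1)) * sum(R_i^2/n_i) - 3(N+1)
     = 12/(13*14) * (17.5^2/4 + 24.5^2/4 + 49^2/5) - 3*14
     = 0.065934 * 706.825 - 42
     = 4.603846.
Step 4: Ties present; correction factor C = 1 - 12/(13^3 - 13) = 0.994505. Corrected H = 4.603846 / 0.994505 = 4.629282.
Step 5: Under H0, H ~ chi^2(2); p-value = 0.098802.
Step 6: alpha = 0.1. reject H0.

H = 4.6293, df = 2, p = 0.098802, reject H0.


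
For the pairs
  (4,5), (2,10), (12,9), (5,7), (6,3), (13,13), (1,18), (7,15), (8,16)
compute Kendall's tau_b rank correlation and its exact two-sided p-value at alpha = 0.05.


Step 1: Enumerate the 36 unordered pairs (i,j) with i<j and classify each by sign(x_j-x_i) * sign(y_j-y_i).
  (1,2):dx=-2,dy=+5->D; (1,3):dx=+8,dy=+4->C; (1,4):dx=+1,dy=+2->C; (1,5):dx=+2,dy=-2->D
  (1,6):dx=+9,dy=+8->C; (1,7):dx=-3,dy=+13->D; (1,8):dx=+3,dy=+10->C; (1,9):dx=+4,dy=+11->C
  (2,3):dx=+10,dy=-1->D; (2,4):dx=+3,dy=-3->D; (2,5):dx=+4,dy=-7->D; (2,6):dx=+11,dy=+3->C
  (2,7):dx=-1,dy=+8->D; (2,8):dx=+5,dy=+5->C; (2,9):dx=+6,dy=+6->C; (3,4):dx=-7,dy=-2->C
  (3,5):dx=-6,dy=-6->C; (3,6):dx=+1,dy=+4->C; (3,7):dx=-11,dy=+9->D; (3,8):dx=-5,dy=+6->D
  (3,9):dx=-4,dy=+7->D; (4,5):dx=+1,dy=-4->D; (4,6):dx=+8,dy=+6->C; (4,7):dx=-4,dy=+11->D
  (4,8):dx=+2,dy=+8->C; (4,9):dx=+3,dy=+9->C; (5,6):dx=+7,dy=+10->C; (5,7):dx=-5,dy=+15->D
  (5,8):dx=+1,dy=+12->C; (5,9):dx=+2,dy=+13->C; (6,7):dx=-12,dy=+5->D; (6,8):dx=-6,dy=+2->D
  (6,9):dx=-5,dy=+3->D; (7,8):dx=+6,dy=-3->D; (7,9):dx=+7,dy=-2->D; (8,9):dx=+1,dy=+1->C
Step 2: C = 18, D = 18, total pairs = 36.
Step 3: tau = (C - D)/(n(n-1)/2) = (18 - 18)/36 = 0.000000.
Step 4: Exact two-sided p-value (enumerate n! = 362880 permutations of y under H0): p = 1.000000.
Step 5: alpha = 0.05. fail to reject H0.

tau_b = 0.0000 (C=18, D=18), p = 1.000000, fail to reject H0.


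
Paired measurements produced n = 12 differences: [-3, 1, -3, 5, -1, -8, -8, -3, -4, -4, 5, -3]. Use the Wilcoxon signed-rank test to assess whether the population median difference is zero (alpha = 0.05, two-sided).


Step 1: Drop any zero differences (none here) and take |d_i|.
|d| = [3, 1, 3, 5, 1, 8, 8, 3, 4, 4, 5, 3]
Step 2: Midrank |d_i| (ties get averaged ranks).
ranks: |3|->4.5, |1|->1.5, |3|->4.5, |5|->9.5, |1|->1.5, |8|->11.5, |8|->11.5, |3|->4.5, |4|->7.5, |4|->7.5, |5|->9.5, |3|->4.5
Step 3: Attach original signs; sum ranks with positive sign and with negative sign.
W+ = 1.5 + 9.5 + 9.5 = 20.5
W- = 4.5 + 4.5 + 1.5 + 11.5 + 11.5 + 4.5 + 7.5 + 7.5 + 4.5 = 57.5
(Check: W+ + W- = 78 should equal n(n+1)/2 = 78.)
Step 4: Test statistic W = min(W+, W-) = 20.5.
Step 5: Ties in |d|, so use the tie-corrected normal approximation.
        E[W] = n(n+1)/4 = 12*13/4 = 39.
        Tie groups: |d|=1 (t=2), |d|=3 (t=4), |d|=4 (t=2), |d|=5 (t=2), |d|=8 (t=2); sum(t^3 - t) = 84.
        Var[W] = n(n+1)(2n+1)/24 - sum(t^3-t)/48 = 3900/24 - 84/48 = 160.75.
        z = (W - E[W]) / sqrt(Var[W]) = (20.5 - 39) / 12.6787 = -1.4591.
        Two-sided p = 2*Phi(z) = 0.144527.
Step 6: alpha = 0.05. fail to reject H0.

W+ = 20.5, W- = 57.5, W = min = 20.5, p = 0.144527, fail to reject H0.


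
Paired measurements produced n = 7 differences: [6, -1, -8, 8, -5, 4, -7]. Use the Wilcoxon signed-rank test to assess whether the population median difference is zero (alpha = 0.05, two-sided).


Step 1: Drop any zero differences (none here) and take |d_i|.
|d| = [6, 1, 8, 8, 5, 4, 7]
Step 2: Midrank |d_i| (ties get averaged ranks).
ranks: |6|->4, |1|->1, |8|->6.5, |8|->6.5, |5|->3, |4|->2, |7|->5
Step 3: Attach original signs; sum ranks with positive sign and with negative sign.
W+ = 4 + 6.5 + 2 = 12.5
W- = 1 + 6.5 + 3 + 5 = 15.5
(Check: W+ + W- = 28 should equal n(n+1)/2 = 28.)
Step 4: Test statistic W = min(W+, W-) = 12.5.
Step 5: Ties in |d|, so use the tie-corrected normal approximation.
        E[W] = n(n+1)/4 = 7*8/4 = 14.
        Tie groups: |d|=8 (t=2); sum(t^3 - t) = 6.
        Var[W] = n(n+1)(2n+1)/24 - sum(t^3-t)/48 = 840/24 - 6/48 = 34.875.
        z = (W - E[W]) / sqrt(Var[W]) = (12.5 - 14) / 5.9055 = -0.2540.
        Two-sided p = 2*Phi(z) = 0.799495.
Step 6: alpha = 0.05. fail to reject H0.

W+ = 12.5, W- = 15.5, W = min = 12.5, p = 0.799495, fail to reject H0.


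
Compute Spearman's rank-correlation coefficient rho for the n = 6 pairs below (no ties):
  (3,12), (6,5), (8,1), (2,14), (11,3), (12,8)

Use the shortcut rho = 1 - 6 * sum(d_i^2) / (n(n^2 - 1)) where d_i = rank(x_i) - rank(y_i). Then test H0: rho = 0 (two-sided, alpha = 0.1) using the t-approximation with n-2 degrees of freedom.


Step 1: Rank x and y separately (midranks; no ties here).
rank(x): 3->2, 6->3, 8->4, 2->1, 11->5, 12->6
rank(y): 12->5, 5->3, 1->1, 14->6, 3->2, 8->4
Step 2: d_i = R_x(i) - R_y(i); compute d_i^2.
  (2-5)^2=9, (3-3)^2=0, (4-1)^2=9, (1-6)^2=25, (5-2)^2=9, (6-4)^2=4
sum(d^2) = 56.
Step 3: rho = 1 - 6*56 / (6*(6^2 - 1)) = 1 - 336/210 = -0.600000.
Step 4: Under H0, t = rho * sqrt((n-2)/(1-rho^2)) = -1.5000 ~ t(4).
Step 5: Two-sided p-value from the t-distribution with 4 df = 0.208000.
Step 6: alpha = 0.1. fail to reject H0.

rho = -0.6000, p = 0.208000, fail to reject H0 at alpha = 0.1.


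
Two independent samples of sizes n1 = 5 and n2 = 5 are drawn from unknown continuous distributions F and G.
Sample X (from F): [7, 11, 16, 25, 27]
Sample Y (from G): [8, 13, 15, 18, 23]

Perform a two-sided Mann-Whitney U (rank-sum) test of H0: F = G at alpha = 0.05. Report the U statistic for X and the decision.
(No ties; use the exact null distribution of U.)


Step 1: Combine and sort all 10 observations; assign midranks.
sorted (value, group): (7,X), (8,Y), (11,X), (13,Y), (15,Y), (16,X), (18,Y), (23,Y), (25,X), (27,X)
ranks: 7->1, 8->2, 11->3, 13->4, 15->5, 16->6, 18->7, 23->8, 25->9, 27->10
Step 2: Rank sum for X: R1 = 1 + 3 + 6 + 9 + 10 = 29.
Step 3: U_X = R1 - n1(n1+1)/2 = 29 - 5*6/2 = 29 - 15 = 14.
       U_Y = n1*n2 - U_X = 25 - 14 = 11.
Step 4: No ties, so the exact null distribution of U (based on enumerating the C(10,5) = 252 equally likely rank assignments) gives the two-sided p-value.
Step 5: p-value = 0.841270; compare to alpha = 0.05. fail to reject H0.

U_X = 14, p = 0.841270, fail to reject H0 at alpha = 0.05.


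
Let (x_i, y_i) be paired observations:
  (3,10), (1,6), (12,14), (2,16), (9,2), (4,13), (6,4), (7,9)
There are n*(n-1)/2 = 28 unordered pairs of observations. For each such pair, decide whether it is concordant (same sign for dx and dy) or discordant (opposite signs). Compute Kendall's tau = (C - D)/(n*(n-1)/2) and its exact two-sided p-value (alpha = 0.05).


Step 1: Enumerate the 28 unordered pairs (i,j) with i<j and classify each by sign(x_j-x_i) * sign(y_j-y_i).
  (1,2):dx=-2,dy=-4->C; (1,3):dx=+9,dy=+4->C; (1,4):dx=-1,dy=+6->D; (1,5):dx=+6,dy=-8->D
  (1,6):dx=+1,dy=+3->C; (1,7):dx=+3,dy=-6->D; (1,8):dx=+4,dy=-1->D; (2,3):dx=+11,dy=+8->C
  (2,4):dx=+1,dy=+10->C; (2,5):dx=+8,dy=-4->D; (2,6):dx=+3,dy=+7->C; (2,7):dx=+5,dy=-2->D
  (2,8):dx=+6,dy=+3->C; (3,4):dx=-10,dy=+2->D; (3,5):dx=-3,dy=-12->C; (3,6):dx=-8,dy=-1->C
  (3,7):dx=-6,dy=-10->C; (3,8):dx=-5,dy=-5->C; (4,5):dx=+7,dy=-14->D; (4,6):dx=+2,dy=-3->D
  (4,7):dx=+4,dy=-12->D; (4,8):dx=+5,dy=-7->D; (5,6):dx=-5,dy=+11->D; (5,7):dx=-3,dy=+2->D
  (5,8):dx=-2,dy=+7->D; (6,7):dx=+2,dy=-9->D; (6,8):dx=+3,dy=-4->D; (7,8):dx=+1,dy=+5->C
Step 2: C = 12, D = 16, total pairs = 28.
Step 3: tau = (C - D)/(n(n-1)/2) = (12 - 16)/28 = -0.142857.
Step 4: Exact two-sided p-value (enumerate n! = 40320 permutations of y under H0): p = 0.719544.
Step 5: alpha = 0.05. fail to reject H0.

tau_b = -0.1429 (C=12, D=16), p = 0.719544, fail to reject H0.


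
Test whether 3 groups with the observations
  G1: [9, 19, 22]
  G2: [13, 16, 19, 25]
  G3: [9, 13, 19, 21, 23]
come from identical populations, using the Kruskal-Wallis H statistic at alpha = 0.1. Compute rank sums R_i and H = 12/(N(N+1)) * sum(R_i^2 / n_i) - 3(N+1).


Step 1: Combine all N = 12 observations and assign midranks.
sorted (value, group, rank): (9,G1,1.5), (9,G3,1.5), (13,G2,3.5), (13,G3,3.5), (16,G2,5), (19,G1,7), (19,G2,7), (19,G3,7), (21,G3,9), (22,G1,10), (23,G3,11), (25,G2,12)
Step 2: Sum ranks within each group.
R_1 = 18.5 (n_1 = 3)
R_2 = 27.5 (n_2 = 4)
R_3 = 32 (n_3 = 5)
Step 3: H = 12/(N(N+1)) * sum(R_i^2/n_i) - 3(N+1)
     = 12/(12*13) * (18.5^2/3 + 27.5^2/4 + 32^2/5) - 3*13
     = 0.076923 * 507.946 - 39
     = 0.072756.
Step 4: Ties present; correction factor C = 1 - 36/(12^3 - 12) = 0.979021. Corrected H = 0.072756 / 0.979021 = 0.074315.
Step 5: Under H0, H ~ chi^2(2); p-value = 0.963524.
Step 6: alpha = 0.1. fail to reject H0.

H = 0.0743, df = 2, p = 0.963524, fail to reject H0.


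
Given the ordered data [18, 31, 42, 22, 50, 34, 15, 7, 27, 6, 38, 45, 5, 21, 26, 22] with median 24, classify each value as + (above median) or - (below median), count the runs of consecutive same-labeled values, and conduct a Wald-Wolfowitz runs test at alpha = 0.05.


Step 1: Compute median = 24; label A = above, B = below.
Labels in order: BAABAABBABAABBAB  (n_A = 8, n_B = 8)
Step 2: Count runs R = 11.
Step 3: Under H0 (random ordering), E[R] = 2*n_A*n_B/(n_A+n_B) + 1 = 2*8*8/16 + 1 = 9.0000.
        Var[R] = 2*n_A*n_B*(2*n_A*n_B - n_A - n_B) / ((n_A+n_B)^2 * (n_A+n_B-1)) = 14336/3840 = 3.7333.
        SD[R] = 1.9322.
Step 4: Continuity-corrected z = (R - 0.5 - E[R]) / SD[R] = (11 - 0.5 - 9.0000) / 1.9322 = 0.7763.
Step 5: Two-sided p-value via normal approximation = 2*(1 - Phi(|z|)) = 0.437558.
Step 6: alpha = 0.05. fail to reject H0.

R = 11, z = 0.7763, p = 0.437558, fail to reject H0.


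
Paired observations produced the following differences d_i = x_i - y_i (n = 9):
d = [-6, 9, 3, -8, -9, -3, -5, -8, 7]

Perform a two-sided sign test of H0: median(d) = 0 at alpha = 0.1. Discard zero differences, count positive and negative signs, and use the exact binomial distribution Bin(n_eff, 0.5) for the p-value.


Step 1: Discard zero differences. Original n = 9; n_eff = number of nonzero differences = 9.
Nonzero differences (with sign): -6, +9, +3, -8, -9, -3, -5, -8, +7
Step 2: Count signs: positive = 3, negative = 6.
Step 3: Under H0: P(positive) = 0.5, so the number of positives S ~ Bin(9, 0.5).
Step 4: Two-sided exact p-value = sum of Bin(9,0.5) probabilities at or below the observed probability = 0.507812.
Step 5: alpha = 0.1. fail to reject H0.

n_eff = 9, pos = 3, neg = 6, p = 0.507812, fail to reject H0.


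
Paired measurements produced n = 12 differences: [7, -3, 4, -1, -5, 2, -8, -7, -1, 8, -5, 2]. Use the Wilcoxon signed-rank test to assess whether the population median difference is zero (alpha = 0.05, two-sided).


Step 1: Drop any zero differences (none here) and take |d_i|.
|d| = [7, 3, 4, 1, 5, 2, 8, 7, 1, 8, 5, 2]
Step 2: Midrank |d_i| (ties get averaged ranks).
ranks: |7|->9.5, |3|->5, |4|->6, |1|->1.5, |5|->7.5, |2|->3.5, |8|->11.5, |7|->9.5, |1|->1.5, |8|->11.5, |5|->7.5, |2|->3.5
Step 3: Attach original signs; sum ranks with positive sign and with negative sign.
W+ = 9.5 + 6 + 3.5 + 11.5 + 3.5 = 34
W- = 5 + 1.5 + 7.5 + 11.5 + 9.5 + 1.5 + 7.5 = 44
(Check: W+ + W- = 78 should equal n(n+1)/2 = 78.)
Step 4: Test statistic W = min(W+, W-) = 34.
Step 5: Ties in |d|, so use the tie-corrected normal approximation.
        E[W] = n(n+1)/4 = 12*13/4 = 39.
        Tie groups: |d|=1 (t=2), |d|=2 (t=2), |d|=5 (t=2), |d|=7 (t=2), |d|=8 (t=2); sum(t^3 - t) = 30.
        Var[W] = n(n+1)(2n+1)/24 - sum(t^3-t)/48 = 3900/24 - 30/48 = 161.875.
        z = (W - E[W]) / sqrt(Var[W]) = (34 - 39) / 12.7230 = -0.3930.
        Two-sided p = 2*Phi(z) = 0.694328.
Step 6: alpha = 0.05. fail to reject H0.

W+ = 34, W- = 44, W = min = 34, p = 0.694328, fail to reject H0.


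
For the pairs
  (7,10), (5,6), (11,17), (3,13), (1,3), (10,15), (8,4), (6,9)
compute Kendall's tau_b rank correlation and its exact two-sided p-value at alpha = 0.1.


Step 1: Enumerate the 28 unordered pairs (i,j) with i<j and classify each by sign(x_j-x_i) * sign(y_j-y_i).
  (1,2):dx=-2,dy=-4->C; (1,3):dx=+4,dy=+7->C; (1,4):dx=-4,dy=+3->D; (1,5):dx=-6,dy=-7->C
  (1,6):dx=+3,dy=+5->C; (1,7):dx=+1,dy=-6->D; (1,8):dx=-1,dy=-1->C; (2,3):dx=+6,dy=+11->C
  (2,4):dx=-2,dy=+7->D; (2,5):dx=-4,dy=-3->C; (2,6):dx=+5,dy=+9->C; (2,7):dx=+3,dy=-2->D
  (2,8):dx=+1,dy=+3->C; (3,4):dx=-8,dy=-4->C; (3,5):dx=-10,dy=-14->C; (3,6):dx=-1,dy=-2->C
  (3,7):dx=-3,dy=-13->C; (3,8):dx=-5,dy=-8->C; (4,5):dx=-2,dy=-10->C; (4,6):dx=+7,dy=+2->C
  (4,7):dx=+5,dy=-9->D; (4,8):dx=+3,dy=-4->D; (5,6):dx=+9,dy=+12->C; (5,7):dx=+7,dy=+1->C
  (5,8):dx=+5,dy=+6->C; (6,7):dx=-2,dy=-11->C; (6,8):dx=-4,dy=-6->C; (7,8):dx=-2,dy=+5->D
Step 2: C = 21, D = 7, total pairs = 28.
Step 3: tau = (C - D)/(n(n-1)/2) = (21 - 7)/28 = 0.500000.
Step 4: Exact two-sided p-value (enumerate n! = 40320 permutations of y under H0): p = 0.108681.
Step 5: alpha = 0.1. fail to reject H0.

tau_b = 0.5000 (C=21, D=7), p = 0.108681, fail to reject H0.


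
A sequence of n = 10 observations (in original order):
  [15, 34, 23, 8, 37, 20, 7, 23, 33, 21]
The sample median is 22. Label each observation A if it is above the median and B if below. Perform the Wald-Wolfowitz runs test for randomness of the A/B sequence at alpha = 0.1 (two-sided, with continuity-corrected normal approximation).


Step 1: Compute median = 22; label A = above, B = below.
Labels in order: BAABABBAAB  (n_A = 5, n_B = 5)
Step 2: Count runs R = 7.
Step 3: Under H0 (random ordering), E[R] = 2*n_A*n_B/(n_A+n_B) + 1 = 2*5*5/10 + 1 = 6.0000.
        Var[R] = 2*n_A*n_B*(2*n_A*n_B - n_A - n_B) / ((n_A+n_B)^2 * (n_A+n_B-1)) = 2000/900 = 2.2222.
        SD[R] = 1.4907.
Step 4: Continuity-corrected z = (R - 0.5 - E[R]) / SD[R] = (7 - 0.5 - 6.0000) / 1.4907 = 0.3354.
Step 5: Two-sided p-value via normal approximation = 2*(1 - Phi(|z|)) = 0.737316.
Step 6: alpha = 0.1. fail to reject H0.

R = 7, z = 0.3354, p = 0.737316, fail to reject H0.


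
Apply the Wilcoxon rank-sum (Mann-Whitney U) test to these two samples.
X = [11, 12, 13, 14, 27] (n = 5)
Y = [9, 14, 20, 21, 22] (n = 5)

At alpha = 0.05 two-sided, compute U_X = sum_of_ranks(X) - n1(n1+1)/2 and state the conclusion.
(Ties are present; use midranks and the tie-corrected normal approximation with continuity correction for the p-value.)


Step 1: Combine and sort all 10 observations; assign midranks.
sorted (value, group): (9,Y), (11,X), (12,X), (13,X), (14,X), (14,Y), (20,Y), (21,Y), (22,Y), (27,X)
ranks: 9->1, 11->2, 12->3, 13->4, 14->5.5, 14->5.5, 20->7, 21->8, 22->9, 27->10
Step 2: Rank sum for X: R1 = 2 + 3 + 4 + 5.5 + 10 = 24.5.
Step 3: U_X = R1 - n1(n1+1)/2 = 24.5 - 5*6/2 = 24.5 - 15 = 9.5.
       U_Y = n1*n2 - U_X = 25 - 9.5 = 15.5.
Step 4: Ties are present, so use the tie-corrected normal approximation (with continuity correction) for the p-value.
Step 5: p-value = 0.600402; compare to alpha = 0.05. fail to reject H0.

U_X = 9.5, p = 0.600402, fail to reject H0 at alpha = 0.05.


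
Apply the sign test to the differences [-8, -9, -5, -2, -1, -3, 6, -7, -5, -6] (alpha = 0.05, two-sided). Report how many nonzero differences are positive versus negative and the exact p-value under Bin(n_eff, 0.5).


Step 1: Discard zero differences. Original n = 10; n_eff = number of nonzero differences = 10.
Nonzero differences (with sign): -8, -9, -5, -2, -1, -3, +6, -7, -5, -6
Step 2: Count signs: positive = 1, negative = 9.
Step 3: Under H0: P(positive) = 0.5, so the number of positives S ~ Bin(10, 0.5).
Step 4: Two-sided exact p-value = sum of Bin(10,0.5) probabilities at or below the observed probability = 0.021484.
Step 5: alpha = 0.05. reject H0.

n_eff = 10, pos = 1, neg = 9, p = 0.021484, reject H0.


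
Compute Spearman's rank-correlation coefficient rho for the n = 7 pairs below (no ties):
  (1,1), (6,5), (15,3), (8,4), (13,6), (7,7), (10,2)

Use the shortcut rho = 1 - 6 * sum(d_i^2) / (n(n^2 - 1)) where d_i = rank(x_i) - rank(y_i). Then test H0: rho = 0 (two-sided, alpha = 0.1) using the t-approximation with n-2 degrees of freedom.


Step 1: Rank x and y separately (midranks; no ties here).
rank(x): 1->1, 6->2, 15->7, 8->4, 13->6, 7->3, 10->5
rank(y): 1->1, 5->5, 3->3, 4->4, 6->6, 7->7, 2->2
Step 2: d_i = R_x(i) - R_y(i); compute d_i^2.
  (1-1)^2=0, (2-5)^2=9, (7-3)^2=16, (4-4)^2=0, (6-6)^2=0, (3-7)^2=16, (5-2)^2=9
sum(d^2) = 50.
Step 3: rho = 1 - 6*50 / (7*(7^2 - 1)) = 1 - 300/336 = 0.107143.
Step 4: Under H0, t = rho * sqrt((n-2)/(1-rho^2)) = 0.2410 ~ t(5).
Step 5: Two-sided p-value from the t-distribution with 5 df = 0.819151.
Step 6: alpha = 0.1. fail to reject H0.

rho = 0.1071, p = 0.819151, fail to reject H0 at alpha = 0.1.


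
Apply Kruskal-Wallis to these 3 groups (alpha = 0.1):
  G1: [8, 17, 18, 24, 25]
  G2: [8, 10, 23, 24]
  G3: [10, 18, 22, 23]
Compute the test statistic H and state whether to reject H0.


Step 1: Combine all N = 13 observations and assign midranks.
sorted (value, group, rank): (8,G1,1.5), (8,G2,1.5), (10,G2,3.5), (10,G3,3.5), (17,G1,5), (18,G1,6.5), (18,G3,6.5), (22,G3,8), (23,G2,9.5), (23,G3,9.5), (24,G1,11.5), (24,G2,11.5), (25,G1,13)
Step 2: Sum ranks within each group.
R_1 = 37.5 (n_1 = 5)
R_2 = 26 (n_2 = 4)
R_3 = 27.5 (n_3 = 4)
Step 3: H = 12/(N(N+1)) * sum(R_i^2/n_i) - 3(N+1)
     = 12/(13*14) * (37.5^2/5 + 26^2/4 + 27.5^2/4) - 3*14
     = 0.065934 * 639.312 - 42
     = 0.152473.
Step 4: Ties present; correction factor C = 1 - 30/(13^3 - 13) = 0.986264. Corrected H = 0.152473 / 0.986264 = 0.154596.
Step 5: Under H0, H ~ chi^2(2); p-value = 0.925614.
Step 6: alpha = 0.1. fail to reject H0.

H = 0.1546, df = 2, p = 0.925614, fail to reject H0.


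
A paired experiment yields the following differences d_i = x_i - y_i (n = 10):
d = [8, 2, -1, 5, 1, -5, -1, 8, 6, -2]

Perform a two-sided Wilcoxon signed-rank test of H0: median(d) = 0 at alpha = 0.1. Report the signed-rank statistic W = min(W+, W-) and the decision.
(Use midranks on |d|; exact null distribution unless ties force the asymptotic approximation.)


Step 1: Drop any zero differences (none here) and take |d_i|.
|d| = [8, 2, 1, 5, 1, 5, 1, 8, 6, 2]
Step 2: Midrank |d_i| (ties get averaged ranks).
ranks: |8|->9.5, |2|->4.5, |1|->2, |5|->6.5, |1|->2, |5|->6.5, |1|->2, |8|->9.5, |6|->8, |2|->4.5
Step 3: Attach original signs; sum ranks with positive sign and with negative sign.
W+ = 9.5 + 4.5 + 6.5 + 2 + 9.5 + 8 = 40
W- = 2 + 6.5 + 2 + 4.5 = 15
(Check: W+ + W- = 55 should equal n(n+1)/2 = 55.)
Step 4: Test statistic W = min(W+, W-) = 15.
Step 5: Ties in |d|, so use the tie-corrected normal approximation.
        E[W] = n(n+1)/4 = 10*11/4 = 27.5.
        Tie groups: |d|=1 (t=3), |d|=2 (t=2), |d|=5 (t=2), |d|=8 (t=2); sum(t^3 - t) = 42.
        Var[W] = n(n+1)(2n+1)/24 - sum(t^3-t)/48 = 2310/24 - 42/48 = 95.375.
        z = (W - E[W]) / sqrt(Var[W]) = (15 - 27.5) / 9.7660 = -1.2799.
        Two-sided p = 2*Phi(z) = 0.200563.
Step 6: alpha = 0.1. fail to reject H0.

W+ = 40, W- = 15, W = min = 15, p = 0.200563, fail to reject H0.


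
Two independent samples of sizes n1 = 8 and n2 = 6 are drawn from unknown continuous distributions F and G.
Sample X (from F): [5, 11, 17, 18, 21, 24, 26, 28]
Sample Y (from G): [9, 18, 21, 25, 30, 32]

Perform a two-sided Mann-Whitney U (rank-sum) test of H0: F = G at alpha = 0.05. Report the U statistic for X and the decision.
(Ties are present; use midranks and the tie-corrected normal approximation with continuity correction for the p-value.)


Step 1: Combine and sort all 14 observations; assign midranks.
sorted (value, group): (5,X), (9,Y), (11,X), (17,X), (18,X), (18,Y), (21,X), (21,Y), (24,X), (25,Y), (26,X), (28,X), (30,Y), (32,Y)
ranks: 5->1, 9->2, 11->3, 17->4, 18->5.5, 18->5.5, 21->7.5, 21->7.5, 24->9, 25->10, 26->11, 28->12, 30->13, 32->14
Step 2: Rank sum for X: R1 = 1 + 3 + 4 + 5.5 + 7.5 + 9 + 11 + 12 = 53.
Step 3: U_X = R1 - n1(n1+1)/2 = 53 - 8*9/2 = 53 - 36 = 17.
       U_Y = n1*n2 - U_X = 48 - 17 = 31.
Step 4: Ties are present, so use the tie-corrected normal approximation (with continuity correction) for the p-value.
Step 5: p-value = 0.400350; compare to alpha = 0.05. fail to reject H0.

U_X = 17, p = 0.400350, fail to reject H0 at alpha = 0.05.


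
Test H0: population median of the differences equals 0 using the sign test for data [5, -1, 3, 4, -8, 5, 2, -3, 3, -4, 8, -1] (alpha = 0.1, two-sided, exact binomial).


Step 1: Discard zero differences. Original n = 12; n_eff = number of nonzero differences = 12.
Nonzero differences (with sign): +5, -1, +3, +4, -8, +5, +2, -3, +3, -4, +8, -1
Step 2: Count signs: positive = 7, negative = 5.
Step 3: Under H0: P(positive) = 0.5, so the number of positives S ~ Bin(12, 0.5).
Step 4: Two-sided exact p-value = sum of Bin(12,0.5) probabilities at or below the observed probability = 0.774414.
Step 5: alpha = 0.1. fail to reject H0.

n_eff = 12, pos = 7, neg = 5, p = 0.774414, fail to reject H0.


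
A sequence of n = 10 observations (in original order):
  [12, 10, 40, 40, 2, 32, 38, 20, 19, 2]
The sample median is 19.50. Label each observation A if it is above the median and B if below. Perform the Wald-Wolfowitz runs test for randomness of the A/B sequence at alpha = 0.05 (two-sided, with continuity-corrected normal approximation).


Step 1: Compute median = 19.50; label A = above, B = below.
Labels in order: BBAABAAABB  (n_A = 5, n_B = 5)
Step 2: Count runs R = 5.
Step 3: Under H0 (random ordering), E[R] = 2*n_A*n_B/(n_A+n_B) + 1 = 2*5*5/10 + 1 = 6.0000.
        Var[R] = 2*n_A*n_B*(2*n_A*n_B - n_A - n_B) / ((n_A+n_B)^2 * (n_A+n_B-1)) = 2000/900 = 2.2222.
        SD[R] = 1.4907.
Step 4: Continuity-corrected z = (R + 0.5 - E[R]) / SD[R] = (5 + 0.5 - 6.0000) / 1.4907 = -0.3354.
Step 5: Two-sided p-value via normal approximation = 2*(1 - Phi(|z|)) = 0.737316.
Step 6: alpha = 0.05. fail to reject H0.

R = 5, z = -0.3354, p = 0.737316, fail to reject H0.


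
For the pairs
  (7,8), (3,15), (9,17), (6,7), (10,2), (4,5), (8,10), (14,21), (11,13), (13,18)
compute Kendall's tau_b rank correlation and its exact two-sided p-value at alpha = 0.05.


Step 1: Enumerate the 45 unordered pairs (i,j) with i<j and classify each by sign(x_j-x_i) * sign(y_j-y_i).
  (1,2):dx=-4,dy=+7->D; (1,3):dx=+2,dy=+9->C; (1,4):dx=-1,dy=-1->C; (1,5):dx=+3,dy=-6->D
  (1,6):dx=-3,dy=-3->C; (1,7):dx=+1,dy=+2->C; (1,8):dx=+7,dy=+13->C; (1,9):dx=+4,dy=+5->C
  (1,10):dx=+6,dy=+10->C; (2,3):dx=+6,dy=+2->C; (2,4):dx=+3,dy=-8->D; (2,5):dx=+7,dy=-13->D
  (2,6):dx=+1,dy=-10->D; (2,7):dx=+5,dy=-5->D; (2,8):dx=+11,dy=+6->C; (2,9):dx=+8,dy=-2->D
  (2,10):dx=+10,dy=+3->C; (3,4):dx=-3,dy=-10->C; (3,5):dx=+1,dy=-15->D; (3,6):dx=-5,dy=-12->C
  (3,7):dx=-1,dy=-7->C; (3,8):dx=+5,dy=+4->C; (3,9):dx=+2,dy=-4->D; (3,10):dx=+4,dy=+1->C
  (4,5):dx=+4,dy=-5->D; (4,6):dx=-2,dy=-2->C; (4,7):dx=+2,dy=+3->C; (4,8):dx=+8,dy=+14->C
  (4,9):dx=+5,dy=+6->C; (4,10):dx=+7,dy=+11->C; (5,6):dx=-6,dy=+3->D; (5,7):dx=-2,dy=+8->D
  (5,8):dx=+4,dy=+19->C; (5,9):dx=+1,dy=+11->C; (5,10):dx=+3,dy=+16->C; (6,7):dx=+4,dy=+5->C
  (6,8):dx=+10,dy=+16->C; (6,9):dx=+7,dy=+8->C; (6,10):dx=+9,dy=+13->C; (7,8):dx=+6,dy=+11->C
  (7,9):dx=+3,dy=+3->C; (7,10):dx=+5,dy=+8->C; (8,9):dx=-3,dy=-8->C; (8,10):dx=-1,dy=-3->C
  (9,10):dx=+2,dy=+5->C
Step 2: C = 33, D = 12, total pairs = 45.
Step 3: tau = (C - D)/(n(n-1)/2) = (33 - 12)/45 = 0.466667.
Step 4: Exact two-sided p-value (enumerate n! = 3628800 permutations of y under H0): p = 0.072550.
Step 5: alpha = 0.05. fail to reject H0.

tau_b = 0.4667 (C=33, D=12), p = 0.072550, fail to reject H0.


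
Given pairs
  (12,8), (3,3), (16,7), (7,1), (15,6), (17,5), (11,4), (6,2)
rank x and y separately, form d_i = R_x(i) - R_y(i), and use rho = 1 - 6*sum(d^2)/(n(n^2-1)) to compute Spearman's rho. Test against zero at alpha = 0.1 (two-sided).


Step 1: Rank x and y separately (midranks; no ties here).
rank(x): 12->5, 3->1, 16->7, 7->3, 15->6, 17->8, 11->4, 6->2
rank(y): 8->8, 3->3, 7->7, 1->1, 6->6, 5->5, 4->4, 2->2
Step 2: d_i = R_x(i) - R_y(i); compute d_i^2.
  (5-8)^2=9, (1-3)^2=4, (7-7)^2=0, (3-1)^2=4, (6-6)^2=0, (8-5)^2=9, (4-4)^2=0, (2-2)^2=0
sum(d^2) = 26.
Step 3: rho = 1 - 6*26 / (8*(8^2 - 1)) = 1 - 156/504 = 0.690476.
Step 4: Under H0, t = rho * sqrt((n-2)/(1-rho^2)) = 2.3382 ~ t(6).
Step 5: Two-sided p-value from the t-distribution with 6 df = 0.057990.
Step 6: alpha = 0.1. reject H0.

rho = 0.6905, p = 0.057990, reject H0 at alpha = 0.1.


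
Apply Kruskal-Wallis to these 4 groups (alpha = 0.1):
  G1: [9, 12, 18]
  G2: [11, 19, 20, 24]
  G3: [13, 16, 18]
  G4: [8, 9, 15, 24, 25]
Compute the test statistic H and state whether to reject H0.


Step 1: Combine all N = 15 observations and assign midranks.
sorted (value, group, rank): (8,G4,1), (9,G1,2.5), (9,G4,2.5), (11,G2,4), (12,G1,5), (13,G3,6), (15,G4,7), (16,G3,8), (18,G1,9.5), (18,G3,9.5), (19,G2,11), (20,G2,12), (24,G2,13.5), (24,G4,13.5), (25,G4,15)
Step 2: Sum ranks within each group.
R_1 = 17 (n_1 = 3)
R_2 = 40.5 (n_2 = 4)
R_3 = 23.5 (n_3 = 3)
R_4 = 39 (n_4 = 5)
Step 3: H = 12/(N(N+1)) * sum(R_i^2/n_i) - 3(N+1)
     = 12/(15*16) * (17^2/3 + 40.5^2/4 + 23.5^2/3 + 39^2/5) - 3*16
     = 0.050000 * 994.679 - 48
     = 1.733958.
Step 4: Ties present; correction factor C = 1 - 18/(15^3 - 15) = 0.994643. Corrected H = 1.733958 / 0.994643 = 1.743297.
Step 5: Under H0, H ~ chi^2(3); p-value = 0.627351.
Step 6: alpha = 0.1. fail to reject H0.

H = 1.7433, df = 3, p = 0.627351, fail to reject H0.


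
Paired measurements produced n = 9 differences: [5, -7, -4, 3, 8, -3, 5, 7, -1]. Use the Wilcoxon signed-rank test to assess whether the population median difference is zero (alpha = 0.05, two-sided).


Step 1: Drop any zero differences (none here) and take |d_i|.
|d| = [5, 7, 4, 3, 8, 3, 5, 7, 1]
Step 2: Midrank |d_i| (ties get averaged ranks).
ranks: |5|->5.5, |7|->7.5, |4|->4, |3|->2.5, |8|->9, |3|->2.5, |5|->5.5, |7|->7.5, |1|->1
Step 3: Attach original signs; sum ranks with positive sign and with negative sign.
W+ = 5.5 + 2.5 + 9 + 5.5 + 7.5 = 30
W- = 7.5 + 4 + 2.5 + 1 = 15
(Check: W+ + W- = 45 should equal n(n+1)/2 = 45.)
Step 4: Test statistic W = min(W+, W-) = 15.
Step 5: Ties in |d|, so use the tie-corrected normal approximation.
        E[W] = n(n+1)/4 = 9*10/4 = 22.5.
        Tie groups: |d|=3 (t=2), |d|=5 (t=2), |d|=7 (t=2); sum(t^3 - t) = 18.
        Var[W] = n(n+1)(2n+1)/24 - sum(t^3-t)/48 = 1710/24 - 18/48 = 70.875.
        z = (W - E[W]) / sqrt(Var[W]) = (15 - 22.5) / 8.4187 = -0.8909.
        Two-sided p = 2*Phi(z) = 0.372998.
Step 6: alpha = 0.05. fail to reject H0.

W+ = 30, W- = 15, W = min = 15, p = 0.372998, fail to reject H0.


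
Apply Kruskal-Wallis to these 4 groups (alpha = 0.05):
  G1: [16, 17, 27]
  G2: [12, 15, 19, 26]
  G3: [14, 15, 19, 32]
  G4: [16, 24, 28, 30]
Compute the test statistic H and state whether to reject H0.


Step 1: Combine all N = 15 observations and assign midranks.
sorted (value, group, rank): (12,G2,1), (14,G3,2), (15,G2,3.5), (15,G3,3.5), (16,G1,5.5), (16,G4,5.5), (17,G1,7), (19,G2,8.5), (19,G3,8.5), (24,G4,10), (26,G2,11), (27,G1,12), (28,G4,13), (30,G4,14), (32,G3,15)
Step 2: Sum ranks within each group.
R_1 = 24.5 (n_1 = 3)
R_2 = 24 (n_2 = 4)
R_3 = 29 (n_3 = 4)
R_4 = 42.5 (n_4 = 4)
Step 3: H = 12/(N(N+1)) * sum(R_i^2/n_i) - 3(N+1)
     = 12/(15*16) * (24.5^2/3 + 24^2/4 + 29^2/4 + 42.5^2/4) - 3*16
     = 0.050000 * 1005.9 - 48
     = 2.294792.
Step 4: Ties present; correction factor C = 1 - 18/(15^3 - 15) = 0.994643. Corrected H = 2.294792 / 0.994643 = 2.307151.
Step 5: Under H0, H ~ chi^2(3); p-value = 0.511152.
Step 6: alpha = 0.05. fail to reject H0.

H = 2.3072, df = 3, p = 0.511152, fail to reject H0.
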